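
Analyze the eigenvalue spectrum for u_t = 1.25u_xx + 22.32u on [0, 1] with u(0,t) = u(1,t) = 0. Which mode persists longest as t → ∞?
Eigenvalues: λₙ = 1.25n²π²/1² - 22.32.
First three modes:
  n=1: λ₁ = 1.25π² - 22.32 ≈ -9.983
  n=2: λ₂ = 5π² - 22.32 ≈ 27.028
  n=3: λ₃ = 11.25π² - 22.32 ≈ 88.713
Since 1.25π² ≈ 12.337 < 22.32, λ₁ < 0.
The n=1 mode grows fastest (−λₙ is largest for n=1) → dominates.
Asymptotic: u ~ c₁ sin(πx/1) e^{9.983t} (exponential growth at rate −λ₁ ≈ 9.983).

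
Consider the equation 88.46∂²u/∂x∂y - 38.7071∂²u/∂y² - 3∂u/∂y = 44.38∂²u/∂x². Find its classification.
Rewriting in standard form: -44.38∂²u/∂x² + 88.46∂²u/∂x∂y - 38.7071∂²u/∂y² - 3∂u/∂y = 0. Hyperbolic. (A = -44.38, B = 88.46, C = -38.7071 gives B² - 4AC = 953.887208.)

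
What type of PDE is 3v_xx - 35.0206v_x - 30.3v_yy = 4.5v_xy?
Rewriting in standard form: 3v_xx - 4.5v_xy - 30.3v_yy - 35.0206v_x = 0. With A = 3, B = -4.5, C = -30.3, the discriminant is 383.85. This is a hyperbolic PDE.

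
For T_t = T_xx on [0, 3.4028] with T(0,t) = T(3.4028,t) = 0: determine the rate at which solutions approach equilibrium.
Eigenvalues: λₙ = n²π²/3.4028².
First three modes:
  n=1: λ₁ = π²/3.4028² ≈ 0.852
  n=2: λ₂ = 4π²/3.4028² ≈ 3.409 (4× faster decay)
  n=3: λ₃ = 9π²/3.4028² ≈ 7.671 (9× faster decay)
As t → ∞, higher modes decay exponentially faster. The n=1 mode dominates: T ~ c₁ sin(πx/3.4028) e^{-λ₁t}.
Decay rate: λ₁ = π²/3.4028² ≈ 0.852.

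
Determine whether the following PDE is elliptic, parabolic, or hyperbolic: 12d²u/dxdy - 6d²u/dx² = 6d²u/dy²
Rewriting in standard form: -6d²u/dx² + 12d²u/dxdy - 6d²u/dy² = 0. Coefficients: A = -6, B = 12, C = -6. B² - 4AC = 0, which is zero, so the equation is parabolic.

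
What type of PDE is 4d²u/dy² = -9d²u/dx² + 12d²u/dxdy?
Rewriting in standard form: 9d²u/dx² - 12d²u/dxdy + 4d²u/dy² = 0. With A = 9, B = -12, C = 4, the discriminant is 0. This is a parabolic PDE.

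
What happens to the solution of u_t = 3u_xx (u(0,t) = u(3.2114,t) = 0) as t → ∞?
u → 0. Heat diffuses out through both boundaries.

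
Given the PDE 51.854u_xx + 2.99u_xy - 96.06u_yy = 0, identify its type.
The second-order coefficients are A = 51.854, B = 2.99, C = -96.06. Since B² - 4AC = 19933.32106 > 0, this is a hyperbolic PDE.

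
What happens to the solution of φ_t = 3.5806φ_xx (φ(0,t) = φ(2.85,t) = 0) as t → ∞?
φ → 0. Heat diffuses out through both boundaries.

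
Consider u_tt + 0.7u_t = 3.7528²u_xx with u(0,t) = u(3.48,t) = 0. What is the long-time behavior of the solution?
As t → ∞, u → 0. Damping (γ=0.7) dissipates energy; oscillations decay exponentially.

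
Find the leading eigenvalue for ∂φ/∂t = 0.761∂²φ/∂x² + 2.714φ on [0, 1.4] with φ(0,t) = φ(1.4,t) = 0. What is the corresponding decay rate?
Eigenvalues: λₙ = 0.761n²π²/1.4² - 2.714.
First three modes:
  n=1: λ₁ = 0.761π²/1.4² - 2.714 ≈ 1.118
  n=2: λ₂ = 3.044π²/1.4² - 2.714 ≈ 12.614
  n=3: λ₃ = 6.849π²/1.4² - 2.714 ≈ 31.774
Since 0.761π²/1.4² ≈ 3.832 > 2.714, all λₙ > 0.
The n=1 mode decays slowest → dominates as t → ∞.
Asymptotic: φ ~ c₁ sin(πx/1.4) e^{-λ₁t} with decay rate λ₁ ≈ 1.118.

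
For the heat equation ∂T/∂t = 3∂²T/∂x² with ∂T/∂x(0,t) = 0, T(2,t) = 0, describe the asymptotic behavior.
T → 0. Heat escapes through the Dirichlet boundary.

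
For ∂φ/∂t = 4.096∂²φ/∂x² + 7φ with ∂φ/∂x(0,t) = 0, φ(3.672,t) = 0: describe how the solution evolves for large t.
φ grows unboundedly. Reaction dominates diffusion (r=7 > κπ²/(4L²)≈0.75); solution grows exponentially.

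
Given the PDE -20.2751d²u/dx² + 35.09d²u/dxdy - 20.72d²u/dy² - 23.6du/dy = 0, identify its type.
The second-order coefficients are A = -20.2751, B = 35.09, C = -20.72. Since B² - 4AC = -449.092188 < 0, this is an elliptic PDE.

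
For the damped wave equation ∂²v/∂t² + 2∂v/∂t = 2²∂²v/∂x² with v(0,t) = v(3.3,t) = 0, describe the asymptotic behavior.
v → 0. Damping (γ=2) dissipates energy; oscillations decay exponentially.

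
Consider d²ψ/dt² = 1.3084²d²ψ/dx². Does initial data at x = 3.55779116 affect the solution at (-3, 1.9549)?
No. The domain of dependence is [-5.55779116, -0.44220884], and 3.55779116 is outside this interval.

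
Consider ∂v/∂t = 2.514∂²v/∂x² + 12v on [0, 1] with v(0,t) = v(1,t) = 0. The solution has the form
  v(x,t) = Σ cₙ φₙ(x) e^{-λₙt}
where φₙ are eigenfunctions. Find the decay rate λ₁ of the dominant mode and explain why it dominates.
Eigenvalues: λₙ = 2.514n²π²/1² - 12.
First three modes:
  n=1: λ₁ = 2.514π² - 12 ≈ 12.812
  n=2: λ₂ = 10.056π² - 12 ≈ 87.249
  n=3: λ₃ = 22.626π² - 12 ≈ 211.31
Since 2.514π² ≈ 24.812 > 12, all λₙ > 0.
The n=1 mode decays slowest → dominates as t → ∞.
Asymptotic: v ~ c₁ sin(πx/1) e^{-λ₁t} with decay rate λ₁ ≈ 12.812.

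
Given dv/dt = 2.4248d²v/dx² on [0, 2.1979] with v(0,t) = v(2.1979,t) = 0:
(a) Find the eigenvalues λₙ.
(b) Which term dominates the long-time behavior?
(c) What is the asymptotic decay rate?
Eigenvalues: λₙ = 2.4248n²π²/2.1979².
First three modes:
  n=1: λ₁ = 2.4248π²/2.1979² ≈ 4.954
  n=2: λ₂ = 9.6992π²/2.1979² ≈ 19.816 (4× faster decay)
  n=3: λ₃ = 21.8232π²/2.1979² ≈ 44.586 (9× faster decay)
As t → ∞, higher modes decay exponentially faster. The n=1 mode dominates: v ~ c₁ sin(πx/2.1979) e^{-λ₁t}.
Decay rate: λ₁ = 2.4248π²/2.1979² ≈ 4.954.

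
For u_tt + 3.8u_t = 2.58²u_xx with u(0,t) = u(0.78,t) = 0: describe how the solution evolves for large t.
u → 0. Damping (γ=3.8) dissipates energy; oscillations decay exponentially.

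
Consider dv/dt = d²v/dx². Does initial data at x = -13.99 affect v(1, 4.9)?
Yes, for any finite x. The heat equation has infinite propagation speed, so all initial data affects all points at any t > 0.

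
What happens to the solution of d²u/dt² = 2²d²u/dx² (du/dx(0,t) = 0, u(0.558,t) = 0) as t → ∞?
u oscillates (no decay). Energy is conserved; the solution oscillates indefinitely as standing waves.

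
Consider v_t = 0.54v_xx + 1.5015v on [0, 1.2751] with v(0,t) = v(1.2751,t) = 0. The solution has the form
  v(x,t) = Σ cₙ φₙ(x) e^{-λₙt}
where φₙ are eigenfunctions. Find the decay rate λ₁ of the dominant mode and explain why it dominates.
Eigenvalues: λₙ = 0.54n²π²/1.2751² - 1.5015.
First three modes:
  n=1: λ₁ = 0.54π²/1.2751² - 1.5015 ≈ 1.776
  n=2: λ₂ = 2.16π²/1.2751² - 1.5015 ≈ 11.61
  n=3: λ₃ = 4.86π²/1.2751² - 1.5015 ≈ 28
Since 0.54π²/1.2751² ≈ 3.278 > 1.5015, all λₙ > 0.
The n=1 mode decays slowest → dominates as t → ∞.
Asymptotic: v ~ c₁ sin(πx/1.2751) e^{-λ₁t} with decay rate λ₁ ≈ 1.776.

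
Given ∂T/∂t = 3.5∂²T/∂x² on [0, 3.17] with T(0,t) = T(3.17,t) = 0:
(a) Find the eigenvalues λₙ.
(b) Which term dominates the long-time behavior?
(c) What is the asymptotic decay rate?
Eigenvalues: λₙ = 3.5n²π²/3.17².
First three modes:
  n=1: λ₁ = 3.5π²/3.17² ≈ 3.438
  n=2: λ₂ = 14π²/3.17² ≈ 13.75 (4× faster decay)
  n=3: λ₃ = 31.5π²/3.17² ≈ 30.938 (9× faster decay)
As t → ∞, higher modes decay exponentially faster. The n=1 mode dominates: T ~ c₁ sin(πx/3.17) e^{-λ₁t}.
Decay rate: λ₁ = 3.5π²/3.17² ≈ 3.438.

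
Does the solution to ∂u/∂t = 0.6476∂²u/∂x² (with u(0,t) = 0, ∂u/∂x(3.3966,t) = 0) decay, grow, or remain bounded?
u → 0. Heat escapes through the Dirichlet boundary.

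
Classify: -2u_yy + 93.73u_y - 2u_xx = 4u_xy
Rewriting in standard form: -2u_xx - 4u_xy - 2u_yy + 93.73u_y = 0. Parabolic (discriminant = 0).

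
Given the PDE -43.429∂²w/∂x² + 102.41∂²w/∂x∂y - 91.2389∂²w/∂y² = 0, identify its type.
The second-order coefficients are A = -43.429, B = 102.41, C = -91.2389. Since B² - 4AC = -5361.8486524 < 0, this is an elliptic PDE.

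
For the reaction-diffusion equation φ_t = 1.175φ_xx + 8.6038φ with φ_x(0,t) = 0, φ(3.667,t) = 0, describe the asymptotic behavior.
φ grows unboundedly. Reaction dominates diffusion (r=8.6038 > κπ²/(4L²)≈0.22); solution grows exponentially.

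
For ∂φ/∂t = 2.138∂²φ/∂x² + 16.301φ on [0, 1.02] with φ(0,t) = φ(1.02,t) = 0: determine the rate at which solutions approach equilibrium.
Eigenvalues: λₙ = 2.138n²π²/1.02² - 16.301.
First three modes:
  n=1: λ₁ = 2.138π²/1.02² - 16.301 ≈ 3.981
  n=2: λ₂ = 8.552π²/1.02² - 16.301 ≈ 64.826
  n=3: λ₃ = 19.242π²/1.02² - 16.301 ≈ 166.235
Since 2.138π²/1.02² ≈ 20.282 > 16.301, all λₙ > 0.
The n=1 mode decays slowest → dominates as t → ∞.
Asymptotic: φ ~ c₁ sin(πx/1.02) e^{-λ₁t} with decay rate λ₁ ≈ 3.981.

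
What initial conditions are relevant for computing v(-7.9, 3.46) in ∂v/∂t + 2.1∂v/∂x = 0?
A single point: x = -15.166. The characteristic through (-7.9, 3.46) is x - 2.1t = const, so x = -7.9 - 2.1·3.46 = -15.166.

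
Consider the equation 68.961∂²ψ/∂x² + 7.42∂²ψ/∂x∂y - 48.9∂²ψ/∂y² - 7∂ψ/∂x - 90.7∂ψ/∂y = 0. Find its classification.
Hyperbolic. (A = 68.961, B = 7.42, C = -48.9 gives B² - 4AC = 13543.828.)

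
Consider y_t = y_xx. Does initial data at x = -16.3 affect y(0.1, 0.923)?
Yes, for any finite x. The heat equation has infinite propagation speed, so all initial data affects all points at any t > 0.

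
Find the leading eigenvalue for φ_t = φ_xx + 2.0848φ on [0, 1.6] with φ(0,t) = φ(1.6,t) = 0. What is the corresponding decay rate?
Eigenvalues: λₙ = n²π²/1.6² - 2.0848.
First three modes:
  n=1: λ₁ = π²/1.6² - 2.0848 ≈ 1.771
  n=2: λ₂ = 4π²/1.6² - 2.0848 ≈ 13.336
  n=3: λ₃ = 9π²/1.6² - 2.0848 ≈ 32.613
Since π²/1.6² ≈ 3.855 > 2.0848, all λₙ > 0.
The n=1 mode decays slowest → dominates as t → ∞.
Asymptotic: φ ~ c₁ sin(πx/1.6) e^{-λ₁t} with decay rate λ₁ ≈ 1.771.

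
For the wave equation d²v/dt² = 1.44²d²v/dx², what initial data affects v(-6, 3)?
Domain of dependence: [-10.32, -1.68]. Signals travel at speed 1.44, so data within |x - -6| ≤ 1.44·3 = 4.32 can reach the point.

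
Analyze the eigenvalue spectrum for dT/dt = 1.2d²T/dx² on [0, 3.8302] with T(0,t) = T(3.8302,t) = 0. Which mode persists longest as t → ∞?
Eigenvalues: λₙ = 1.2n²π²/3.8302².
First three modes:
  n=1: λ₁ = 1.2π²/3.8302² ≈ 0.807
  n=2: λ₂ = 4.8π²/3.8302² ≈ 3.229 (4× faster decay)
  n=3: λ₃ = 10.8π²/3.8302² ≈ 7.266 (9× faster decay)
As t → ∞, higher modes decay exponentially faster. The n=1 mode dominates: T ~ c₁ sin(πx/3.8302) e^{-λ₁t}.
Decay rate: λ₁ = 1.2π²/3.8302² ≈ 0.807.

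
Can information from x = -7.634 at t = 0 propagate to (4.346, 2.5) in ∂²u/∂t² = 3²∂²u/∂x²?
No. The domain of dependence is [-3.154, 11.846], and -7.634 is outside this interval.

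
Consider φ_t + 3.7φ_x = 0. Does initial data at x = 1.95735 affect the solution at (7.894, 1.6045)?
Yes. The characteristic through (7.894, 1.6045) passes through x = 1.95735.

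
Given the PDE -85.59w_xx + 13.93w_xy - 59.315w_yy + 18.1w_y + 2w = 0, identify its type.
The second-order coefficients are A = -85.59, B = 13.93, C = -59.315. Since B² - 4AC = -20113.0385 < 0, this is an elliptic PDE.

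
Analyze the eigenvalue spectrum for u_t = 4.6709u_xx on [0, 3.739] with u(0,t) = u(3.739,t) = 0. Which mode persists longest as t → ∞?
Eigenvalues: λₙ = 4.6709n²π²/3.739².
First three modes:
  n=1: λ₁ = 4.6709π²/3.739² ≈ 3.298
  n=2: λ₂ = 18.6836π²/3.739² ≈ 13.19 (4× faster decay)
  n=3: λ₃ = 42.0381π²/3.739² ≈ 29.678 (9× faster decay)
As t → ∞, higher modes decay exponentially faster. The n=1 mode dominates: u ~ c₁ sin(πx/3.739) e^{-λ₁t}.
Decay rate: λ₁ = 4.6709π²/3.739² ≈ 3.298.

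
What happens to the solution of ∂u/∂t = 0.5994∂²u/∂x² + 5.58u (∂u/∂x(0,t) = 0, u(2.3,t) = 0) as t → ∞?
u grows unboundedly. Reaction dominates diffusion (r=5.58 > κπ²/(4L²)≈0.28); solution grows exponentially.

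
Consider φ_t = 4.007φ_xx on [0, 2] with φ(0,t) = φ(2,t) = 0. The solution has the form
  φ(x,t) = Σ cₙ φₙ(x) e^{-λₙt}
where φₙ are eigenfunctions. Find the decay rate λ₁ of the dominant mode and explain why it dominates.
Eigenvalues: λₙ = 4.007n²π²/2².
First three modes:
  n=1: λ₁ = 4.007π²/2² ≈ 9.887
  n=2: λ₂ = 16.028π²/2² ≈ 39.548 (4× faster decay)
  n=3: λ₃ = 36.063π²/2² ≈ 88.982 (9× faster decay)
As t → ∞, higher modes decay exponentially faster. The n=1 mode dominates: φ ~ c₁ sin(πx/2) e^{-λ₁t}.
Decay rate: λ₁ = 4.007π²/2² ≈ 9.887.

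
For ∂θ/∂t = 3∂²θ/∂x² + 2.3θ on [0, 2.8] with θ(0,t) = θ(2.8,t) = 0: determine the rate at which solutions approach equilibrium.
Eigenvalues: λₙ = 3n²π²/2.8² - 2.3.
First three modes:
  n=1: λ₁ = 3π²/2.8² - 2.3 ≈ 1.477
  n=2: λ₂ = 12π²/2.8² - 2.3 ≈ 12.807
  n=3: λ₃ = 27π²/2.8² - 2.3 ≈ 31.69
Since 3π²/2.8² ≈ 3.777 > 2.3, all λₙ > 0.
The n=1 mode decays slowest → dominates as t → ∞.
Asymptotic: θ ~ c₁ sin(πx/2.8) e^{-λ₁t} with decay rate λ₁ ≈ 1.477.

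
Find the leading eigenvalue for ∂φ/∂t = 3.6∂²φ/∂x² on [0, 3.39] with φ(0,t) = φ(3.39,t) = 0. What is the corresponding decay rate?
Eigenvalues: λₙ = 3.6n²π²/3.39².
First three modes:
  n=1: λ₁ = 3.6π²/3.39² ≈ 3.092
  n=2: λ₂ = 14.4π²/3.39² ≈ 12.367 (4× faster decay)
  n=3: λ₃ = 32.4π²/3.39² ≈ 27.826 (9× faster decay)
As t → ∞, higher modes decay exponentially faster. The n=1 mode dominates: φ ~ c₁ sin(πx/3.39) e^{-λ₁t}.
Decay rate: λ₁ = 3.6π²/3.39² ≈ 3.092.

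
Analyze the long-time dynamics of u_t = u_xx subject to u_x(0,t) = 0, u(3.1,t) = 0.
Long-time behavior: u → 0. Heat escapes through the Dirichlet boundary.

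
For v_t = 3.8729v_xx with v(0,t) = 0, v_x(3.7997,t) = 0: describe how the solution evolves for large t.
v → 0. Heat escapes through the Dirichlet boundary.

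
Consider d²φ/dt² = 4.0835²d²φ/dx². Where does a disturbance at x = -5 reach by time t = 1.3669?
Domain of influence: [-10.58173615, 0.58173615]. Data at x = -5 spreads outward at speed 4.0835.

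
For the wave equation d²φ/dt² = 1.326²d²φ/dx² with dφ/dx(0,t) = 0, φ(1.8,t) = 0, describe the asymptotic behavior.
φ oscillates (no decay). Energy is conserved; the solution oscillates indefinitely as standing waves.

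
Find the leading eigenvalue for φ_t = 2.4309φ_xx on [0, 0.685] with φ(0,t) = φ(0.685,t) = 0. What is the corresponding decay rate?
Eigenvalues: λₙ = 2.4309n²π²/0.685².
First three modes:
  n=1: λ₁ = 2.4309π²/0.685² ≈ 51.131
  n=2: λ₂ = 9.7236π²/0.685² ≈ 204.525 (4× faster decay)
  n=3: λ₃ = 21.8781π²/0.685² ≈ 460.18 (9× faster decay)
As t → ∞, higher modes decay exponentially faster. The n=1 mode dominates: φ ~ c₁ sin(πx/0.685) e^{-λ₁t}.
Decay rate: λ₁ = 2.4309π²/0.685² ≈ 51.131.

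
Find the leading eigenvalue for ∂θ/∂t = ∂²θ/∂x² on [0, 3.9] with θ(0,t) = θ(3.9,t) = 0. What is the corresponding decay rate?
Eigenvalues: λₙ = n²π²/3.9².
First three modes:
  n=1: λ₁ = π²/3.9² ≈ 0.649
  n=2: λ₂ = 4π²/3.9² ≈ 2.596 (4× faster decay)
  n=3: λ₃ = 9π²/3.9² ≈ 5.84 (9× faster decay)
As t → ∞, higher modes decay exponentially faster. The n=1 mode dominates: θ ~ c₁ sin(πx/3.9) e^{-λ₁t}.
Decay rate: λ₁ = π²/3.9² ≈ 0.649.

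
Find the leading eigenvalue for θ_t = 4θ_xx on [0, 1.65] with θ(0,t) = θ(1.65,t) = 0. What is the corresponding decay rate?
Eigenvalues: λₙ = 4n²π²/1.65².
First three modes:
  n=1: λ₁ = 4π²/1.65² ≈ 14.501
  n=2: λ₂ = 16π²/1.65² ≈ 58.003 (4× faster decay)
  n=3: λ₃ = 36π²/1.65² ≈ 130.507 (9× faster decay)
As t → ∞, higher modes decay exponentially faster. The n=1 mode dominates: θ ~ c₁ sin(πx/1.65) e^{-λ₁t}.
Decay rate: λ₁ = 4π²/1.65² ≈ 14.501.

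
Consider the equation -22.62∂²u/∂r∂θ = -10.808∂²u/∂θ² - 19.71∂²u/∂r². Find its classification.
Rewriting in standard form: 19.71∂²u/∂r² - 22.62∂²u/∂r∂θ + 10.808∂²u/∂θ² = 0. Elliptic. (A = 19.71, B = -22.62, C = 10.808 gives B² - 4AC = -340.43832.)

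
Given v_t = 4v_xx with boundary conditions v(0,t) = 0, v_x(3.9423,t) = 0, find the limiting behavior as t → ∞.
v → 0. Heat escapes through the Dirichlet boundary.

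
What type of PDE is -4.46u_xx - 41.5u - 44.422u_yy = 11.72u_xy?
Rewriting in standard form: -4.46u_xx - 11.72u_xy - 44.422u_yy - 41.5u = 0. With A = -4.46, B = -11.72, C = -44.422, the discriminant is -655.13008. This is an elliptic PDE.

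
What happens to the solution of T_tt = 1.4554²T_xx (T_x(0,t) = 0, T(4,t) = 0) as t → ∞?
T oscillates (no decay). Energy is conserved; the solution oscillates indefinitely as standing waves.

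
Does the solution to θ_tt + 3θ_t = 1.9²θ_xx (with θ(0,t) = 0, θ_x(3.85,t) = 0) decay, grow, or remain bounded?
θ → 0. Damping (γ=3) dissipates energy; oscillations decay exponentially.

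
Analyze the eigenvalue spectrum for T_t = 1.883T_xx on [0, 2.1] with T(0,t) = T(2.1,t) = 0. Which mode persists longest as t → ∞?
Eigenvalues: λₙ = 1.883n²π²/2.1².
First three modes:
  n=1: λ₁ = 1.883π²/2.1² ≈ 4.214
  n=2: λ₂ = 7.532π²/2.1² ≈ 16.857 (4× faster decay)
  n=3: λ₃ = 16.947π²/2.1² ≈ 37.927 (9× faster decay)
As t → ∞, higher modes decay exponentially faster. The n=1 mode dominates: T ~ c₁ sin(πx/2.1) e^{-λ₁t}.
Decay rate: λ₁ = 1.883π²/2.1² ≈ 4.214.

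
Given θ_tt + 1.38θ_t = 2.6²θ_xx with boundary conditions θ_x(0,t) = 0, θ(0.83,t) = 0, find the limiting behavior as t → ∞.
θ → 0. Damping (γ=1.38) dissipates energy; oscillations decay exponentially.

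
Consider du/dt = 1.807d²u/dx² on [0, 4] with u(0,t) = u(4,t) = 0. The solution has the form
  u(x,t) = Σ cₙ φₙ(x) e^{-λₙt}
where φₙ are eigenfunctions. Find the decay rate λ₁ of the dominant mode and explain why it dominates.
Eigenvalues: λₙ = 1.807n²π²/4².
First three modes:
  n=1: λ₁ = 1.807π²/4² ≈ 1.115
  n=2: λ₂ = 7.228π²/4² ≈ 4.459 (4× faster decay)
  n=3: λ₃ = 16.263π²/4² ≈ 10.032 (9× faster decay)
As t → ∞, higher modes decay exponentially faster. The n=1 mode dominates: u ~ c₁ sin(πx/4) e^{-λ₁t}.
Decay rate: λ₁ = 1.807π²/4² ≈ 1.115.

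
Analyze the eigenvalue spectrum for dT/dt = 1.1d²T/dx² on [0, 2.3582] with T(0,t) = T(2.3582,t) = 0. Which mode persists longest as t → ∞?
Eigenvalues: λₙ = 1.1n²π²/2.3582².
First three modes:
  n=1: λ₁ = 1.1π²/2.3582² ≈ 1.952
  n=2: λ₂ = 4.4π²/2.3582² ≈ 7.809 (4× faster decay)
  n=3: λ₃ = 9.9π²/2.3582² ≈ 17.57 (9× faster decay)
As t → ∞, higher modes decay exponentially faster. The n=1 mode dominates: T ~ c₁ sin(πx/2.3582) e^{-λ₁t}.
Decay rate: λ₁ = 1.1π²/2.3582² ≈ 1.952.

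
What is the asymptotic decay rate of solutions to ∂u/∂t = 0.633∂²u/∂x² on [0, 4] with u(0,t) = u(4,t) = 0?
Eigenvalues: λₙ = 0.633n²π²/4².
First three modes:
  n=1: λ₁ = 0.633π²/4² ≈ 0.39
  n=2: λ₂ = 2.532π²/4² ≈ 1.562 (4× faster decay)
  n=3: λ₃ = 5.697π²/4² ≈ 3.514 (9× faster decay)
As t → ∞, higher modes decay exponentially faster. The n=1 mode dominates: u ~ c₁ sin(πx/4) e^{-λ₁t}.
Decay rate: λ₁ = 0.633π²/4² ≈ 0.39.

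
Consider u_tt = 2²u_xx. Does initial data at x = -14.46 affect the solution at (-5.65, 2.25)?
No. The domain of dependence is [-10.15, -1.15], and -14.46 is outside this interval.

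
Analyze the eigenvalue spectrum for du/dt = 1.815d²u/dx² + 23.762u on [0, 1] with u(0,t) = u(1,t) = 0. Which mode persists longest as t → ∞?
Eigenvalues: λₙ = 1.815n²π²/1² - 23.762.
First three modes:
  n=1: λ₁ = 1.815π² - 23.762 ≈ -5.849
  n=2: λ₂ = 7.26π² - 23.762 ≈ 47.891
  n=3: λ₃ = 16.335π² - 23.762 ≈ 137.458
Since 1.815π² ≈ 17.913 < 23.762, λ₁ < 0.
The n=1 mode grows fastest (−λₙ is largest for n=1) → dominates.
Asymptotic: u ~ c₁ sin(πx/1) e^{5.849t} (exponential growth at rate −λ₁ ≈ 5.849).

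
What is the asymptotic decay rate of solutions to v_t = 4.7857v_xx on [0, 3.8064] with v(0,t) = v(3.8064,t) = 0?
Eigenvalues: λₙ = 4.7857n²π²/3.8064².
First three modes:
  n=1: λ₁ = 4.7857π²/3.8064² ≈ 3.26
  n=2: λ₂ = 19.1428π²/3.8064² ≈ 13.04 (4× faster decay)
  n=3: λ₃ = 43.0713π²/3.8064² ≈ 29.34 (9× faster decay)
As t → ∞, higher modes decay exponentially faster. The n=1 mode dominates: v ~ c₁ sin(πx/3.8064) e^{-λ₁t}.
Decay rate: λ₁ = 4.7857π²/3.8064² ≈ 3.26.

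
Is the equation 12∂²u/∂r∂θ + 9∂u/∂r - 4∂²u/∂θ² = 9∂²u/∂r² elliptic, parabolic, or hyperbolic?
Rewriting in standard form: -9∂²u/∂r² + 12∂²u/∂r∂θ - 4∂²u/∂θ² + 9∂u/∂r = 0. Computing B² - 4AC with A = -9, B = 12, C = -4: discriminant = 0 (zero). Answer: parabolic.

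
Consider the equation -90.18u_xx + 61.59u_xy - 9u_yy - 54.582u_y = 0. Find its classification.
Hyperbolic. (A = -90.18, B = 61.59, C = -9 gives B² - 4AC = 546.8481.)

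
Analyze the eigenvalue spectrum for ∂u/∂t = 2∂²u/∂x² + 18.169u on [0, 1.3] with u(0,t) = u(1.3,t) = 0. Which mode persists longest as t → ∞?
Eigenvalues: λₙ = 2n²π²/1.3² - 18.169.
First three modes:
  n=1: λ₁ = 2π²/1.3² - 18.169 ≈ -6.489
  n=2: λ₂ = 8π²/1.3² - 18.169 ≈ 28.551
  n=3: λ₃ = 18π²/1.3² - 18.169 ≈ 86.951
Since 2π²/1.3² ≈ 11.68 < 18.169, λ₁ < 0.
The n=1 mode grows fastest (−λₙ is largest for n=1) → dominates.
Asymptotic: u ~ c₁ sin(πx/1.3) e^{6.489t} (exponential growth at rate −λ₁ ≈ 6.489).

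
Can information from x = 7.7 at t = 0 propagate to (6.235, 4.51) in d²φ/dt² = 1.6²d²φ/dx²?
Yes. The domain of dependence is [-0.981, 13.451], and 7.7 ∈ [-0.981, 13.451].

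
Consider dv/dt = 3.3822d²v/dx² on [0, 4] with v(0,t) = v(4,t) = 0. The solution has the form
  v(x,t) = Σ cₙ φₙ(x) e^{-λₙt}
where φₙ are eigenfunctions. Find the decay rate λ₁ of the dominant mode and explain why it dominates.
Eigenvalues: λₙ = 3.3822n²π²/4².
First three modes:
  n=1: λ₁ = 3.3822π²/4² ≈ 2.086
  n=2: λ₂ = 13.5288π²/4² ≈ 8.345 (4× faster decay)
  n=3: λ₃ = 30.4398π²/4² ≈ 18.777 (9× faster decay)
As t → ∞, higher modes decay exponentially faster. The n=1 mode dominates: v ~ c₁ sin(πx/4) e^{-λ₁t}.
Decay rate: λ₁ = 3.3822π²/4² ≈ 2.086.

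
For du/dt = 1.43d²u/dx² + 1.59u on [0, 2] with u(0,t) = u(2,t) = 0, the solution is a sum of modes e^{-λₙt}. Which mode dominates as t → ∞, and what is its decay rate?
Eigenvalues: λₙ = 1.43n²π²/2² - 1.59.
First three modes:
  n=1: λ₁ = 1.43π²/2² - 1.59 ≈ 1.938
  n=2: λ₂ = 5.72π²/2² - 1.59 ≈ 12.524
  n=3: λ₃ = 12.87π²/2² - 1.59 ≈ 30.165
Since 1.43π²/2² ≈ 3.528 > 1.59, all λₙ > 0.
The n=1 mode decays slowest → dominates as t → ∞.
Asymptotic: u ~ c₁ sin(πx/2) e^{-λ₁t} with decay rate λ₁ ≈ 1.938.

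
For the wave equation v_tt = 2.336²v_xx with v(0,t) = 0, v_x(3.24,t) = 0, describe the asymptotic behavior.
v oscillates (no decay). Energy is conserved; the solution oscillates indefinitely as standing waves.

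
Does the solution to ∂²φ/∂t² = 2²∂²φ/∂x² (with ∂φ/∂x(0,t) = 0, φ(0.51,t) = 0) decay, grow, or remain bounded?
φ oscillates (no decay). Energy is conserved; the solution oscillates indefinitely as standing waves.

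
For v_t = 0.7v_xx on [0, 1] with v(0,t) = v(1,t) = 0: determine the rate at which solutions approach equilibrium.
Eigenvalues: λₙ = 0.7n²π².
First three modes:
  n=1: λ₁ = 0.7π² ≈ 6.909
  n=2: λ₂ = 2.8π² ≈ 27.635 (4× faster decay)
  n=3: λ₃ = 6.3π² ≈ 62.179 (9× faster decay)
As t → ∞, higher modes decay exponentially faster. The n=1 mode dominates: v ~ c₁ sin(πx) e^{-λ₁t}.
Decay rate: λ₁ = 0.7π² ≈ 6.909.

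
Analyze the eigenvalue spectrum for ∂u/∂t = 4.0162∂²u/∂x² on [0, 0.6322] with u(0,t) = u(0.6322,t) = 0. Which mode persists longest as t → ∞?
Eigenvalues: λₙ = 4.0162n²π²/0.6322².
First three modes:
  n=1: λ₁ = 4.0162π²/0.6322² ≈ 99.176
  n=2: λ₂ = 16.0648π²/0.6322² ≈ 396.704 (4× faster decay)
  n=3: λ₃ = 36.1458π²/0.6322² ≈ 892.583 (9× faster decay)
As t → ∞, higher modes decay exponentially faster. The n=1 mode dominates: u ~ c₁ sin(πx/0.6322) e^{-λ₁t}.
Decay rate: λ₁ = 4.0162π²/0.6322² ≈ 99.176.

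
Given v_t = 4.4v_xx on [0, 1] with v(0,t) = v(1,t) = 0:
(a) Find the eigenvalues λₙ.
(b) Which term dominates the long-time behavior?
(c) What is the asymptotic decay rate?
Eigenvalues: λₙ = 4.4n²π².
First three modes:
  n=1: λ₁ = 4.4π² ≈ 43.426
  n=2: λ₂ = 17.6π² ≈ 173.705 (4× faster decay)
  n=3: λ₃ = 39.6π² ≈ 390.836 (9× faster decay)
As t → ∞, higher modes decay exponentially faster. The n=1 mode dominates: v ~ c₁ sin(πx) e^{-λ₁t}.
Decay rate: λ₁ = 4.4π² ≈ 43.426.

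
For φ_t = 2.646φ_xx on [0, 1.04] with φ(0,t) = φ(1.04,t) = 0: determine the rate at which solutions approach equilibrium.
Eigenvalues: λₙ = 2.646n²π²/1.04².
First three modes:
  n=1: λ₁ = 2.646π²/1.04² ≈ 24.145
  n=2: λ₂ = 10.584π²/1.04² ≈ 96.579 (4× faster decay)
  n=3: λ₃ = 23.814π²/1.04² ≈ 217.303 (9× faster decay)
As t → ∞, higher modes decay exponentially faster. The n=1 mode dominates: φ ~ c₁ sin(πx/1.04) e^{-λ₁t}.
Decay rate: λ₁ = 2.646π²/1.04² ≈ 24.145.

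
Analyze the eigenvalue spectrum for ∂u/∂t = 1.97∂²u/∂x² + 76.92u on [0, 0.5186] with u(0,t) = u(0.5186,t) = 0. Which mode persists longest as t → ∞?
Eigenvalues: λₙ = 1.97n²π²/0.5186² - 76.92.
First three modes:
  n=1: λ₁ = 1.97π²/0.5186² - 76.92 ≈ -4.626
  n=2: λ₂ = 7.88π²/0.5186² - 76.92 ≈ 212.255
  n=3: λ₃ = 17.73π²/0.5186² - 76.92 ≈ 573.724
Since 1.97π²/0.5186² ≈ 72.294 < 76.92, λ₁ < 0.
The n=1 mode grows fastest (−λₙ is largest for n=1) → dominates.
Asymptotic: u ~ c₁ sin(πx/0.5186) e^{4.626t} (exponential growth at rate −λ₁ ≈ 4.626).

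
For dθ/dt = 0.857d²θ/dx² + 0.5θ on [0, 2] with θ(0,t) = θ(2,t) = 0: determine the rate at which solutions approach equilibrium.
Eigenvalues: λₙ = 0.857n²π²/2² - 0.5.
First three modes:
  n=1: λ₁ = 0.857π²/2² - 0.5 ≈ 1.615
  n=2: λ₂ = 3.428π²/2² - 0.5 ≈ 7.958
  n=3: λ₃ = 7.713π²/2² - 0.5 ≈ 18.531
Since 0.857π²/2² ≈ 2.115 > 0.5, all λₙ > 0.
The n=1 mode decays slowest → dominates as t → ∞.
Asymptotic: θ ~ c₁ sin(πx/2) e^{-λ₁t} with decay rate λ₁ ≈ 1.615.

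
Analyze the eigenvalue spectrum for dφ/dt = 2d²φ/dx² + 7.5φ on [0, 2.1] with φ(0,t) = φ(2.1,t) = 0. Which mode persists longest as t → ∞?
Eigenvalues: λₙ = 2n²π²/2.1² - 7.5.
First three modes:
  n=1: λ₁ = 2π²/2.1² - 7.5 ≈ -3.024
  n=2: λ₂ = 8π²/2.1² - 7.5 ≈ 10.404
  n=3: λ₃ = 18π²/2.1² - 7.5 ≈ 32.784
Since 2π²/2.1² ≈ 4.476 < 7.5, λ₁ < 0.
The n=1 mode grows fastest (−λₙ is largest for n=1) → dominates.
Asymptotic: φ ~ c₁ sin(πx/2.1) e^{3.024t} (exponential growth at rate −λ₁ ≈ 3.024).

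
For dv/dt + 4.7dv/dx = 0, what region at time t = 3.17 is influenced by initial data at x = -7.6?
At x = 7.299. The characteristic carries data from (-7.6, 0) to (7.299, 3.17).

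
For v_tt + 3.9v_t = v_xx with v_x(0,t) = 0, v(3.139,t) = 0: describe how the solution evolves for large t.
v → 0. Damping (γ=3.9) dissipates energy; oscillations decay exponentially.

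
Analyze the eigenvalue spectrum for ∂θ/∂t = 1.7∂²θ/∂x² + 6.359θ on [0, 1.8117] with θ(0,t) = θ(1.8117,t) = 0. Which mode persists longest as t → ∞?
Eigenvalues: λₙ = 1.7n²π²/1.8117² - 6.359.
First three modes:
  n=1: λ₁ = 1.7π²/1.8117² - 6.359 ≈ -1.247
  n=2: λ₂ = 6.8π²/1.8117² - 6.359 ≈ 14.088
  n=3: λ₃ = 15.3π²/1.8117² - 6.359 ≈ 39.647
Since 1.7π²/1.8117² ≈ 5.112 < 6.359, λ₁ < 0.
The n=1 mode grows fastest (−λₙ is largest for n=1) → dominates.
Asymptotic: θ ~ c₁ sin(πx/1.8117) e^{1.247t} (exponential growth at rate −λ₁ ≈ 1.247).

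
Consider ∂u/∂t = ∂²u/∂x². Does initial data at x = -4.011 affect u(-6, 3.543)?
Yes, for any finite x. The heat equation has infinite propagation speed, so all initial data affects all points at any t > 0.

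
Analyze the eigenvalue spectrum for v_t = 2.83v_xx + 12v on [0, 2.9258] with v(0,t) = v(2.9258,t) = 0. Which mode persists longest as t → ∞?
Eigenvalues: λₙ = 2.83n²π²/2.9258² - 12.
First three modes:
  n=1: λ₁ = 2.83π²/2.9258² - 12 ≈ -8.737
  n=2: λ₂ = 11.32π²/2.9258² - 12 ≈ 1.051
  n=3: λ₃ = 25.47π²/2.9258² - 12 ≈ 17.366
Since 2.83π²/2.9258² ≈ 3.263 < 12, λ₁ < 0.
The n=1 mode grows fastest (−λₙ is largest for n=1) → dominates.
Asymptotic: v ~ c₁ sin(πx/2.9258) e^{8.737t} (exponential growth at rate −λ₁ ≈ 8.737).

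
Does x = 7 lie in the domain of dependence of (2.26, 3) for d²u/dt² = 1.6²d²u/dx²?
Yes. The domain of dependence is [-2.54, 7.06], and 7 ∈ [-2.54, 7.06].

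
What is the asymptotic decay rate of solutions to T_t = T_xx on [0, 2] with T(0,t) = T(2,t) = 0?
Eigenvalues: λₙ = n²π²/2².
First three modes:
  n=1: λ₁ = π²/2² ≈ 2.467
  n=2: λ₂ = 4π²/2² ≈ 9.87 (4× faster decay)
  n=3: λ₃ = 9π²/2² ≈ 22.207 (9× faster decay)
As t → ∞, higher modes decay exponentially faster. The n=1 mode dominates: T ~ c₁ sin(πx/2) e^{-λ₁t}.
Decay rate: λ₁ = π²/2² ≈ 2.467.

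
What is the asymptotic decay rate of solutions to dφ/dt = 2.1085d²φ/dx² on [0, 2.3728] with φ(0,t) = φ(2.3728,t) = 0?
Eigenvalues: λₙ = 2.1085n²π²/2.3728².
First three modes:
  n=1: λ₁ = 2.1085π²/2.3728² ≈ 3.696
  n=2: λ₂ = 8.434π²/2.3728² ≈ 14.785 (4× faster decay)
  n=3: λ₃ = 18.9765π²/2.3728² ≈ 33.265 (9× faster decay)
As t → ∞, higher modes decay exponentially faster. The n=1 mode dominates: φ ~ c₁ sin(πx/2.3728) e^{-λ₁t}.
Decay rate: λ₁ = 2.1085π²/2.3728² ≈ 3.696.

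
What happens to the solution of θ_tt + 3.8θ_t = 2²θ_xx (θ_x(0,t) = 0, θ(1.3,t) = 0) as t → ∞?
θ → 0. Damping (γ=3.8) dissipates energy; oscillations decay exponentially.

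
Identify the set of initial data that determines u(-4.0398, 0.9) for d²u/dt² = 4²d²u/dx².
Domain of dependence: [-7.6398, -0.4398]. Signals travel at speed 4, so data within |x - -4.0398| ≤ 4·0.9 = 3.6 can reach the point.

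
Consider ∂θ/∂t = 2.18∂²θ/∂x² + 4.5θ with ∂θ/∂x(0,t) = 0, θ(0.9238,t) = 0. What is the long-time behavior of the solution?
As t → ∞, θ → 0. Diffusion dominates reaction (r=4.5 < κπ²/(4L²)≈6.3); solution decays.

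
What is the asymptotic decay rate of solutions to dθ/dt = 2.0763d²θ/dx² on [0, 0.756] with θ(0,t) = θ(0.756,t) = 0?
Eigenvalues: λₙ = 2.0763n²π²/0.756².
First three modes:
  n=1: λ₁ = 2.0763π²/0.756² ≈ 35.855
  n=2: λ₂ = 8.3052π²/0.756² ≈ 143.419 (4× faster decay)
  n=3: λ₃ = 18.6867π²/0.756² ≈ 322.692 (9× faster decay)
As t → ∞, higher modes decay exponentially faster. The n=1 mode dominates: θ ~ c₁ sin(πx/0.756) e^{-λ₁t}.
Decay rate: λ₁ = 2.0763π²/0.756² ≈ 35.855.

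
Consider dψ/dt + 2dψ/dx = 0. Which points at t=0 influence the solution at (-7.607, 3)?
A single point: x = -13.607. The characteristic through (-7.607, 3) is x - 2t = const, so x = -7.607 - 2·3 = -13.607.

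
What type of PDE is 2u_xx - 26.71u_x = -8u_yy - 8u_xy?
Rewriting in standard form: 2u_xx + 8u_xy + 8u_yy - 26.71u_x = 0. With A = 2, B = 8, C = 8, the discriminant is 0. This is a parabolic PDE.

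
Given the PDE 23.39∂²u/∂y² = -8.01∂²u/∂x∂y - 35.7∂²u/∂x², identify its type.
Rewriting in standard form: 35.7∂²u/∂x² + 8.01∂²u/∂x∂y + 23.39∂²u/∂y² = 0. The second-order coefficients are A = 35.7, B = 8.01, C = 23.39. Since B² - 4AC = -3275.9319 < 0, this is an elliptic PDE.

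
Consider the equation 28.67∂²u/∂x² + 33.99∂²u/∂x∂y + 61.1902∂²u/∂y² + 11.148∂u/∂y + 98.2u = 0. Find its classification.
Elliptic. (A = 28.67, B = 33.99, C = 61.1902 gives B² - 4AC = -5861.972036.)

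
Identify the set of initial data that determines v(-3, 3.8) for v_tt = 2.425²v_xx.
Domain of dependence: [-12.215, 6.215]. Signals travel at speed 2.425, so data within |x - -3| ≤ 2.425·3.8 = 9.215 can reach the point.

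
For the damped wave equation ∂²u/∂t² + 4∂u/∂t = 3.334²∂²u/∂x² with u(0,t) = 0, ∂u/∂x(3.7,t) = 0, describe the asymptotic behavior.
u → 0. Damping (γ=4) dissipates energy; oscillations decay exponentially.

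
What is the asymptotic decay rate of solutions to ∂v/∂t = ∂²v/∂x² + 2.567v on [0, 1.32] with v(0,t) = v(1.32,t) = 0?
Eigenvalues: λₙ = n²π²/1.32² - 2.567.
First three modes:
  n=1: λ₁ = π²/1.32² - 2.567 ≈ 3.097
  n=2: λ₂ = 4π²/1.32² - 2.567 ≈ 20.09
  n=3: λ₃ = 9π²/1.32² - 2.567 ≈ 48.412
Since π²/1.32² ≈ 5.664 > 2.567, all λₙ > 0.
The n=1 mode decays slowest → dominates as t → ∞.
Asymptotic: v ~ c₁ sin(πx/1.32) e^{-λ₁t} with decay rate λ₁ ≈ 3.097.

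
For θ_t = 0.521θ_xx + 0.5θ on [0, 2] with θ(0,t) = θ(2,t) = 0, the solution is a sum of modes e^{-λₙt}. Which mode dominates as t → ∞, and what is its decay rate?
Eigenvalues: λₙ = 0.521n²π²/2² - 0.5.
First three modes:
  n=1: λ₁ = 0.521π²/2² - 0.5 ≈ 0.786
  n=2: λ₂ = 2.084π²/2² - 0.5 ≈ 4.642
  n=3: λ₃ = 4.689π²/2² - 0.5 ≈ 11.07
Since 0.521π²/2² ≈ 1.286 > 0.5, all λₙ > 0.
The n=1 mode decays slowest → dominates as t → ∞.
Asymptotic: θ ~ c₁ sin(πx/2) e^{-λ₁t} with decay rate λ₁ ≈ 0.786.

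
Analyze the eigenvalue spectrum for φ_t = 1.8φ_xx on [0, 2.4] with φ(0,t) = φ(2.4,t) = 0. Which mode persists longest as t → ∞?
Eigenvalues: λₙ = 1.8n²π²/2.4².
First three modes:
  n=1: λ₁ = 1.8π²/2.4² ≈ 3.084
  n=2: λ₂ = 7.2π²/2.4² ≈ 12.337 (4× faster decay)
  n=3: λ₃ = 16.2π²/2.4² ≈ 27.758 (9× faster decay)
As t → ∞, higher modes decay exponentially faster. The n=1 mode dominates: φ ~ c₁ sin(πx/2.4) e^{-λ₁t}.
Decay rate: λ₁ = 1.8π²/2.4² ≈ 3.084.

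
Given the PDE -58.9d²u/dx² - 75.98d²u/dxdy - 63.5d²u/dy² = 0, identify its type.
The second-order coefficients are A = -58.9, B = -75.98, C = -63.5. Since B² - 4AC = -9187.6396 < 0, this is an elliptic PDE.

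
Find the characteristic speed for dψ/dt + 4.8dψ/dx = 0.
Speed = 4.8. Information travels along x - 4.8t = const (rightward).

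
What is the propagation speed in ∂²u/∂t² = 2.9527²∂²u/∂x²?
Speed = 2.9527. Information travels along characteristics x = x₀ ± 2.9527t.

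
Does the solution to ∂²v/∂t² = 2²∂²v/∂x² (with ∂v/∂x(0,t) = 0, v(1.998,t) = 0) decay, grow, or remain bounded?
v oscillates (no decay). Energy is conserved; the solution oscillates indefinitely as standing waves.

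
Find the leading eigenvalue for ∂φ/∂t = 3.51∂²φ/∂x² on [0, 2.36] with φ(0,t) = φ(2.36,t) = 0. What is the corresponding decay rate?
Eigenvalues: λₙ = 3.51n²π²/2.36².
First three modes:
  n=1: λ₁ = 3.51π²/2.36² ≈ 6.22
  n=2: λ₂ = 14.04π²/2.36² ≈ 24.88 (4× faster decay)
  n=3: λ₃ = 31.59π²/2.36² ≈ 55.979 (9× faster decay)
As t → ∞, higher modes decay exponentially faster. The n=1 mode dominates: φ ~ c₁ sin(πx/2.36) e^{-λ₁t}.
Decay rate: λ₁ = 3.51π²/2.36² ≈ 6.22.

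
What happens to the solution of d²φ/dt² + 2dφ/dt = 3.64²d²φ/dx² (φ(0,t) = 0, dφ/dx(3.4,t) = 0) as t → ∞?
φ → 0. Damping (γ=2) dissipates energy; oscillations decay exponentially.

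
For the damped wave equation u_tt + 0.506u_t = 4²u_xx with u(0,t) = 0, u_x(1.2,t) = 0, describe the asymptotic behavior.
u → 0. Damping (γ=0.506) dissipates energy; oscillations decay exponentially.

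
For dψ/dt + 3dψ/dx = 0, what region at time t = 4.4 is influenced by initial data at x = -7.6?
At x = 5.6. The characteristic carries data from (-7.6, 0) to (5.6, 4.4).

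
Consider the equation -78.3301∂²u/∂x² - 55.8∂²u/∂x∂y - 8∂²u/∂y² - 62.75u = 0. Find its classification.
Hyperbolic. (A = -78.3301, B = -55.8, C = -8 gives B² - 4AC = 607.0768.)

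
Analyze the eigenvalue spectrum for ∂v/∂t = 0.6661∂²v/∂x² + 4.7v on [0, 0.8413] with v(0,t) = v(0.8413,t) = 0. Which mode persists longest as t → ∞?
Eigenvalues: λₙ = 0.6661n²π²/0.8413² - 4.7.
First three modes:
  n=1: λ₁ = 0.6661π²/0.8413² - 4.7 ≈ 4.588
  n=2: λ₂ = 2.6644π²/0.8413² - 4.7 ≈ 32.453
  n=3: λ₃ = 5.9949π²/0.8413² - 4.7 ≈ 78.895
Since 0.6661π²/0.8413² ≈ 9.288 > 4.7, all λₙ > 0.
The n=1 mode decays slowest → dominates as t → ∞.
Asymptotic: v ~ c₁ sin(πx/0.8413) e^{-λ₁t} with decay rate λ₁ ≈ 4.588.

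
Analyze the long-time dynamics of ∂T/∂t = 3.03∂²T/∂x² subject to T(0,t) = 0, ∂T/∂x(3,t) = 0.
Long-time behavior: T → 0. Heat escapes through the Dirichlet boundary.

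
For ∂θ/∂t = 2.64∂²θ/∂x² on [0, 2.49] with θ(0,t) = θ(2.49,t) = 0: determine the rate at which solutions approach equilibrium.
Eigenvalues: λₙ = 2.64n²π²/2.49².
First three modes:
  n=1: λ₁ = 2.64π²/2.49² ≈ 4.202
  n=2: λ₂ = 10.56π²/2.49² ≈ 16.81 (4× faster decay)
  n=3: λ₃ = 23.76π²/2.49² ≈ 37.822 (9× faster decay)
As t → ∞, higher modes decay exponentially faster. The n=1 mode dominates: θ ~ c₁ sin(πx/2.49) e^{-λ₁t}.
Decay rate: λ₁ = 2.64π²/2.49² ≈ 4.202.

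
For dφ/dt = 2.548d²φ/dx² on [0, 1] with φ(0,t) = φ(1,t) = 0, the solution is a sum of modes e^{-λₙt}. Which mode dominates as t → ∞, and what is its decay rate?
Eigenvalues: λₙ = 2.548n²π².
First three modes:
  n=1: λ₁ = 2.548π² ≈ 25.148
  n=2: λ₂ = 10.192π² ≈ 100.591 (4× faster decay)
  n=3: λ₃ = 22.932π² ≈ 226.33 (9× faster decay)
As t → ∞, higher modes decay exponentially faster. The n=1 mode dominates: φ ~ c₁ sin(πx) e^{-λ₁t}.
Decay rate: λ₁ = 2.548π² ≈ 25.148.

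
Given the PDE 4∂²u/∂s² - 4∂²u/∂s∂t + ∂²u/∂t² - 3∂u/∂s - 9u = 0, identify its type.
The second-order coefficients are A = 4, B = -4, C = 1. Since B² - 4AC = 0 = 0, this is a parabolic PDE.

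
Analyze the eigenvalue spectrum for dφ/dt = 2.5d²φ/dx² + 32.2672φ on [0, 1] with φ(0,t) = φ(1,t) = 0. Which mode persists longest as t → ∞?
Eigenvalues: λₙ = 2.5n²π²/1² - 32.2672.
First three modes:
  n=1: λ₁ = 2.5π² - 32.2672 ≈ -7.593
  n=2: λ₂ = 10π² - 32.2672 ≈ 66.429
  n=3: λ₃ = 22.5π² - 32.2672 ≈ 189.799
Since 2.5π² ≈ 24.674 < 32.2672, λ₁ < 0.
The n=1 mode grows fastest (−λₙ is largest for n=1) → dominates.
Asymptotic: φ ~ c₁ sin(πx/1) e^{7.593t} (exponential growth at rate −λ₁ ≈ 7.593).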